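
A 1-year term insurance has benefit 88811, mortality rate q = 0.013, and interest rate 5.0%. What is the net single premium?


NSP = benefit * q * v
v = 1/(1+i) = 0.952381
NSP = 88811 * 0.013 * 0.952381
= 1099.5648


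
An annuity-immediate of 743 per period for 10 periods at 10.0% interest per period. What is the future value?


FV = PMT * ((1+i)^n - 1) / i
= 743 * ((1.1)^10 - 1) / 0.1
= 743 * (2.593742 - 1) / 0.1
= 11841.5065


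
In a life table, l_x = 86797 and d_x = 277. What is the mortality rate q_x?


q_x = d_x / l_x
= 277 / 86797
= 0.0032


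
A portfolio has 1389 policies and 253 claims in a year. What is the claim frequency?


frequency = claims / policies
= 253 / 1389
= 0.1821


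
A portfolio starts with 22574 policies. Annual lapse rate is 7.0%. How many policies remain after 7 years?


remaining = initial * (1 - lapse)^years
= 22574 * (1 - 0.07)^7
= 22574 * 0.601701
= 13582.7955


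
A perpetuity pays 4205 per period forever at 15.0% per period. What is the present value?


PV = PMT / i
= 4205 / 0.15
= 28033.3333


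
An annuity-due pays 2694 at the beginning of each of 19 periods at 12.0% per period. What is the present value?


PV_due = PMT * (1-(1+i)^(-n))/i * (1+i)
PV_immediate = 19843.4029
PV_due = 19843.4029 * 1.12
= 22224.6112


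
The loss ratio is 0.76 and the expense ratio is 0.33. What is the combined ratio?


Combined ratio = loss ratio + expense ratio
= 0.76 + 0.33
= 1.09


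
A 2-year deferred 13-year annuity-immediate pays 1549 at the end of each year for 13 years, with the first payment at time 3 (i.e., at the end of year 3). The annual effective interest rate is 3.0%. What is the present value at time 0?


PV at time 2 of the 13-year annuity-immediate:
a_n = 1549 * (1-(1+0.03)^(-13))/0.03 = 16473.5458
Discount back 2 years to time 0:
PV = 16473.5458 * (1+0.03)^(-2)
= 16473.5458 * 0.942596
= 15527.8969


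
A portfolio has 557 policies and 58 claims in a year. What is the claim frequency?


frequency = claims / policies
= 58 / 557
= 0.1041


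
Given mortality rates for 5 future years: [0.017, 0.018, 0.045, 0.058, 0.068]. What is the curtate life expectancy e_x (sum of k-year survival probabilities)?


e_x = sum_{k=1}^{n} k_p_x
k_p_x values:
  1_p_x = 0.983
  2_p_x = 0.965306
  3_p_x = 0.921867
  4_p_x = 0.868399
  5_p_x = 0.809348
e_x = 4.5479


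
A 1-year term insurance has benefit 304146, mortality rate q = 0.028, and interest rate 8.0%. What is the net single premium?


NSP = benefit * q * v
v = 1/(1+i) = 0.925926
NSP = 304146 * 0.028 * 0.925926
= 7885.2667


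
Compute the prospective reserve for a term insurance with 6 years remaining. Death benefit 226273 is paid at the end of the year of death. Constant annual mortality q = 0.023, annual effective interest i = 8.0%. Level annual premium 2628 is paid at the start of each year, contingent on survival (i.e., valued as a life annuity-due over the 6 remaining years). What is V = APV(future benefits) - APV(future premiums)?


v = 1/(1+i) = 0.925926
APV(future benefits) per unit = sum_{k=0}^{5} k_p_x * q * v^(k+1) = 0.10092
APV(future benefits) = 226273 * 0.10092 = 22835.3713
Life annuity-due factor ä_{x:6} = sum_{k=0}^{5} k_p_x * v^k = 4.738831
APV(future premiums) = 2628 * 4.738831 = 12453.649
V = 22835.3713 - 12453.649
= 10381.7222


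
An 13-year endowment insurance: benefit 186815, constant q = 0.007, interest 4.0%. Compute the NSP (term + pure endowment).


Term component = 12571.7934
Pure endowment = 13_p_x * v^13 * benefit = 0.912726 * 0.600574 * 186815 = 102404.3874
NSP = 114976.1807


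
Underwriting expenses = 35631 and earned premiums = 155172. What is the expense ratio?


Expense ratio = expenses / premiums
= 35631 / 155172
= 0.2296


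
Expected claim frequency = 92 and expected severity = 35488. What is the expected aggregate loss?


E[S] = E[N] * E[X]
= 92 * 35488
= 3.2649e+06


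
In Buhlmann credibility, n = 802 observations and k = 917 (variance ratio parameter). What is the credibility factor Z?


Z = n / (n + k)
= 802 / (802 + 917)
= 802 / 1719
= 0.4666


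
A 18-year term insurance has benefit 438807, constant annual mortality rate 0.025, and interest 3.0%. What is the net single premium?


NSP = benefit * sum_{k=0}^{n-1} k_p_x * q * v^(k+1)
With constant q=0.025, v=0.970874
Sum = 0.285271
NSP = 438807 * 0.285271
= 125179.094


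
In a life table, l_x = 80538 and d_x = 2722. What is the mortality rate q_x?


q_x = d_x / l_x
= 2722 / 80538
= 0.0338


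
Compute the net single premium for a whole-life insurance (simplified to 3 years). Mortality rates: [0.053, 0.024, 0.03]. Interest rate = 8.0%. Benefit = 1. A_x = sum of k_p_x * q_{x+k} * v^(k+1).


v = 0.925926
Year 0: k_p_x=1.0, q=0.053, term=0.049074
Year 1: k_p_x=0.947, q=0.024, term=0.019486
Year 2: k_p_x=0.924272, q=0.03, term=0.022012
A_x = 0.0906


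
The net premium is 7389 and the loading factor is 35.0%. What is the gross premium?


Gross = net * (1 + loading)
= 7389 * (1 + 0.35)
= 7389 * 1.35
= 9975.15


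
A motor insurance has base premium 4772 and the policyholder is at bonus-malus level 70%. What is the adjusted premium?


adjusted = base * BM_level / 100
= 4772 * 70 / 100
= 4772 * 0.7
= 3340.4


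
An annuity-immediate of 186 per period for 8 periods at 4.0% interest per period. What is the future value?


FV = PMT * ((1+i)^n - 1) / i
= 186 * ((1.04)^8 - 1) / 0.04
= 186 * (1.368569 - 1) / 0.04
= 1713.8461


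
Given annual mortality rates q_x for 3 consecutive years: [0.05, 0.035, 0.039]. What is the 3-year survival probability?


p_k = 1 - q_k for each year
Survival = product of (1 - q_k)
= 0.95 * 0.965 * 0.961
= 0.881


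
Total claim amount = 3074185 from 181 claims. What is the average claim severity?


severity = total / number
= 3074185 / 181
= 16984.4475


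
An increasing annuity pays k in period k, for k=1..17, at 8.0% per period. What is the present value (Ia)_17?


(Ia)_n = sum_{k=1}^{n} k * v^k, v = 1/(1+i)
v = 0.925926
Sum computed term by term:
(Ia)_17 = 65.71


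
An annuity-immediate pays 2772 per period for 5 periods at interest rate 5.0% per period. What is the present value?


PV = PMT * (1 - (1+i)^(-n)) / i
= 2772 * (1 - (1+0.05)^(-5)) / 0.05
= 2772 * (1 - 0.783526) / 0.05
= 2772 * 4.329477
= 12001.3093


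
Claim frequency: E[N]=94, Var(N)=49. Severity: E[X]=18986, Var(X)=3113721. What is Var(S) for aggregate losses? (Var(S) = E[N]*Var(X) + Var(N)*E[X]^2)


Var(S) = E[N]*Var(X) + Var(N)*E[X]^2
= 94*3113721 + 49*18986^2
= 292689774 + 17662941604
= 1.7956e+10


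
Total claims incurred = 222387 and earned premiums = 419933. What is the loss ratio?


Loss ratio = claims / premiums
= 222387 / 419933
= 0.5296


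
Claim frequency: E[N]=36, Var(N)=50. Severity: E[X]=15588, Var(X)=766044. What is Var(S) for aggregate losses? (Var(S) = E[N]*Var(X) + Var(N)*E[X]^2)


Var(S) = E[N]*Var(X) + Var(N)*E[X]^2
= 36*766044 + 50*15588^2
= 27577584 + 12149287200
= 1.2177e+10


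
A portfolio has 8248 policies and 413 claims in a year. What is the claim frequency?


frequency = claims / policies
= 413 / 8248
= 0.0501


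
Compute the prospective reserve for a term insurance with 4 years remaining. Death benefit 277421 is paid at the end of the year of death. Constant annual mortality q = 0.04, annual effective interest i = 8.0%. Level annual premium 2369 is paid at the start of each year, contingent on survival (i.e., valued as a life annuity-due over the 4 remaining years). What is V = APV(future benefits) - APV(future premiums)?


v = 1/(1+i) = 0.925926
APV(future benefits) per unit = sum_{k=0}^{3} k_p_x * q * v^(k+1) = 0.125235
APV(future benefits) = 277421 * 0.125235 = 34742.8118
Life annuity-due factor ä_{x:4} = sum_{k=0}^{3} k_p_x * v^k = 3.381344
APV(future premiums) = 2369 * 3.381344 = 8010.4047
V = 34742.8118 - 8010.4047
= 26732.4072


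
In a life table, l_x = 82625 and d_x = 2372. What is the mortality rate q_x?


q_x = d_x / l_x
= 2372 / 82625
= 0.0287


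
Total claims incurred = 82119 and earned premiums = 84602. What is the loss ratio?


Loss ratio = claims / premiums
= 82119 / 84602
= 0.9707


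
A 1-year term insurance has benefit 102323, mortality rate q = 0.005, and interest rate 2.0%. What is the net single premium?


NSP = benefit * q * v
v = 1/(1+i) = 0.980392
NSP = 102323 * 0.005 * 0.980392
= 501.5833


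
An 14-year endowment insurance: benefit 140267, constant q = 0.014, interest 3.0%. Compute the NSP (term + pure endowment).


Term component = 20409.718
Pure endowment = 14_p_x * v^14 * benefit = 0.820875 * 0.661118 * 140267 = 76122.172
NSP = 96531.89


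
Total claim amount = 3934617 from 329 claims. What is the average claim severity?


severity = total / number
= 3934617 / 329
= 11959.3222


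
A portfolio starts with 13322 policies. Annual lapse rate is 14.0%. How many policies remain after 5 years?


remaining = initial * (1 - lapse)^years
= 13322 * (1 - 0.14)^5
= 13322 * 0.470427
= 6267.0287


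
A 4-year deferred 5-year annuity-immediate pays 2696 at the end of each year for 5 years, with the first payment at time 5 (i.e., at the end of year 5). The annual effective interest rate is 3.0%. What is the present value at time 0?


PV at time 4 of the 5-year annuity-immediate:
a_n = 2696 * (1-(1+0.03)^(-5))/0.03 = 12346.8906
Discount back 4 years to time 0:
PV = 12346.8906 * (1+0.03)^(-4)
= 12346.8906 * 0.888487
= 10970.0524


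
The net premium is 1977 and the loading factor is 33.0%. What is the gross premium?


Gross = net * (1 + loading)
= 1977 * (1 + 0.33)
= 1977 * 1.33
= 2629.41


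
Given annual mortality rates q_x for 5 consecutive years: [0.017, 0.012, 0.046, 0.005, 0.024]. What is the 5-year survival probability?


p_k = 1 - q_k for each year
Survival = product of (1 - q_k)
= 0.983 * 0.988 * 0.954 * 0.995 * 0.976
= 0.8998


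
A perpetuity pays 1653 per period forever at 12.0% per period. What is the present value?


PV = PMT / i
= 1653 / 0.12
= 13775.0


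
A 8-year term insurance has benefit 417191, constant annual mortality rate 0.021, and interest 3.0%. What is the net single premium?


NSP = benefit * sum_{k=0}^{n-1} k_p_x * q * v^(k+1)
With constant q=0.021, v=0.970874
Sum = 0.137473
NSP = 417191 * 0.137473
= 57352.4509


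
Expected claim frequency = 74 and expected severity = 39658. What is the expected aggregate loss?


E[S] = E[N] * E[X]
= 74 * 39658
= 2.9347e+06


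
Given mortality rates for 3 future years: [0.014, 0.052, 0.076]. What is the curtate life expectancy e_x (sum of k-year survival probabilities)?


e_x = sum_{k=1}^{n} k_p_x
k_p_x values:
  1_p_x = 0.986
  2_p_x = 0.934728
  3_p_x = 0.863689
e_x = 2.7844


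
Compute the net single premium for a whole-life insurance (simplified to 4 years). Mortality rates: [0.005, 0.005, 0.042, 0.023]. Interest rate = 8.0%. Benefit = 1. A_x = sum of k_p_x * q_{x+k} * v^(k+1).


v = 0.925926
Year 0: k_p_x=1.0, q=0.005, term=0.00463
Year 1: k_p_x=0.995, q=0.005, term=0.004265
Year 2: k_p_x=0.990025, q=0.042, term=0.033008
Year 3: k_p_x=0.948444, q=0.023, term=0.016034
A_x = 0.0579


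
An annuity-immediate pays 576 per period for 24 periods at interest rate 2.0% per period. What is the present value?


PV = PMT * (1 - (1+i)^(-n)) / i
= 576 * (1 - (1+0.02)^(-24)) / 0.02
= 576 * (1 - 0.621721) / 0.02
= 576 * 18.913926
= 10894.4211


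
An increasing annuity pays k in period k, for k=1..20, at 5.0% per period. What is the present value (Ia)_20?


(Ia)_n = sum_{k=1}^{n} k * v^k, v = 1/(1+i)
v = 0.952381
Sum computed term by term:
(Ia)_20 = 110.9506


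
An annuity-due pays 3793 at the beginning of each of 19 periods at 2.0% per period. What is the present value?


PV_due = PMT * (1-(1+i)^(-n))/i * (1+i)
PV_immediate = 59468.4064
PV_due = 59468.4064 * 1.02
= 60657.7745


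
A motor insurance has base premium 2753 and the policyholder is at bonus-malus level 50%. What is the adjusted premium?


adjusted = base * BM_level / 100
= 2753 * 50 / 100
= 2753 * 0.5
= 1376.5


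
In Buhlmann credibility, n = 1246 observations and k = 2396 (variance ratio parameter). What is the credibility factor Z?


Z = n / (n + k)
= 1246 / (1246 + 2396)
= 1246 / 3642
= 0.3421


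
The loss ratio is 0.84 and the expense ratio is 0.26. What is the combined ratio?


Combined ratio = loss ratio + expense ratio
= 0.84 + 0.26
= 1.1


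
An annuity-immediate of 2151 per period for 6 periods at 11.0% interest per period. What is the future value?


FV = PMT * ((1+i)^n - 1) / i
= 2151 * ((1.11)^6 - 1) / 0.11
= 2151 * (1.870415 - 1) / 0.11
= 17020.5609


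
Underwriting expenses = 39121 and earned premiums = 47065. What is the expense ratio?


Expense ratio = expenses / premiums
= 39121 / 47065
= 0.8312


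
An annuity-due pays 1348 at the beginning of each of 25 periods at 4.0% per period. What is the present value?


PV_due = PMT * (1-(1+i)^(-n))/i * (1+i)
PV_immediate = 21058.5638
PV_due = 21058.5638 * 1.04
= 21900.9063


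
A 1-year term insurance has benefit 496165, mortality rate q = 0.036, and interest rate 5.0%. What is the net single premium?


NSP = benefit * q * v
v = 1/(1+i) = 0.952381
NSP = 496165 * 0.036 * 0.952381
= 17011.3714


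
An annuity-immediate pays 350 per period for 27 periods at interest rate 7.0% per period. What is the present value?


PV = PMT * (1 - (1+i)^(-n)) / i
= 350 * (1 - (1+0.07)^(-27)) / 0.07
= 350 * (1 - 0.16093) / 0.07
= 350 * 11.986709
= 4195.3482


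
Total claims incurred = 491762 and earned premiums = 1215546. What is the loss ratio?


Loss ratio = claims / premiums
= 491762 / 1215546
= 0.4046


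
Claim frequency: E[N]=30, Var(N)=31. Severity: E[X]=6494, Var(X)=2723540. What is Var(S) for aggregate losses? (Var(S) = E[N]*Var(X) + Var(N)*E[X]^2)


Var(S) = E[N]*Var(X) + Var(N)*E[X]^2
= 30*2723540 + 31*6494^2
= 81706200 + 1307333116
= 1.3890e+09


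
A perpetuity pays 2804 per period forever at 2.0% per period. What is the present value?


PV = PMT / i
= 2804 / 0.02
= 140200.0


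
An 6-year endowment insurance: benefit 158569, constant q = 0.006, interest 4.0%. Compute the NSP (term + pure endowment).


Term component = 4916.6061
Pure endowment = 6_p_x * v^6 * benefit = 0.964536 * 0.790315 * 158569 = 120875.0197
NSP = 125791.6258


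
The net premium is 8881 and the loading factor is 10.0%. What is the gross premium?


Gross = net * (1 + loading)
= 8881 * (1 + 0.1)
= 8881 * 1.1
= 9769.1


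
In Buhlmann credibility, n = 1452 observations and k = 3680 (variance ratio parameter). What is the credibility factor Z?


Z = n / (n + k)
= 1452 / (1452 + 3680)
= 1452 / 5132
= 0.2829


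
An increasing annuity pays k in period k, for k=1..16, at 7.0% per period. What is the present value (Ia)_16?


(Ia)_n = sum_{k=1}^{n} k * v^k, v = 1/(1+i)
v = 0.934579
Sum computed term by term:
(Ia)_16 = 66.9737


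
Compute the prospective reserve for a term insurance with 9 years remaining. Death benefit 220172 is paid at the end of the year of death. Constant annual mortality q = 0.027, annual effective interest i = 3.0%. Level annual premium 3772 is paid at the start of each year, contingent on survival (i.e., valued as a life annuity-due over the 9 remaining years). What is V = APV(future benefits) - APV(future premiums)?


v = 1/(1+i) = 0.970874
APV(future benefits) per unit = sum_{k=0}^{8} k_p_x * q * v^(k+1) = 0.189912
APV(future benefits) = 220172 * 0.189912 = 41813.3645
Life annuity-due factor ä_{x:9} = sum_{k=0}^{8} k_p_x * v^k = 7.244801
APV(future premiums) = 3772 * 7.244801 = 27327.3911
V = 41813.3645 - 27327.3911
= 14485.9735


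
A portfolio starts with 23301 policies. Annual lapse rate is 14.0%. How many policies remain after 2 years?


remaining = initial * (1 - lapse)^years
= 23301 * (1 - 0.14)^2
= 23301 * 0.7396
= 17233.4196


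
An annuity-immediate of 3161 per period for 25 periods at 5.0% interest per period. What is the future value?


FV = PMT * ((1+i)^n - 1) / i
= 3161 * ((1.05)^25 - 1) / 0.05
= 3161 * (3.386355 - 1) / 0.05
= 150865.3594


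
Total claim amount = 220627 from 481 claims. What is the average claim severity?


severity = total / number
= 220627 / 481
= 458.684


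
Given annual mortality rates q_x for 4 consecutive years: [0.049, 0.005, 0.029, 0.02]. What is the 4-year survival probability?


p_k = 1 - q_k for each year
Survival = product of (1 - q_k)
= 0.951 * 0.995 * 0.971 * 0.98
= 0.9004


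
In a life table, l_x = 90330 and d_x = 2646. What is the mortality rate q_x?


q_x = d_x / l_x
= 2646 / 90330
= 0.0293


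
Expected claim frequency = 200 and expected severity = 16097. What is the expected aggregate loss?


E[S] = E[N] * E[X]
= 200 * 16097
= 3.2194e+06


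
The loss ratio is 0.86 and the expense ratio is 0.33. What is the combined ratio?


Combined ratio = loss ratio + expense ratio
= 0.86 + 0.33
= 1.19


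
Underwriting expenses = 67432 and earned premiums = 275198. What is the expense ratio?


Expense ratio = expenses / premiums
= 67432 / 275198
= 0.245


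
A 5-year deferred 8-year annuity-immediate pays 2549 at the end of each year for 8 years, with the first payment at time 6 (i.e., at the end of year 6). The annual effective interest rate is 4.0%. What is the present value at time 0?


PV at time 5 of the 8-year annuity-immediate:
a_n = 2549 * (1-(1+0.04)^(-8))/0.04 = 17161.7667
Discount back 5 years to time 0:
PV = 17161.7667 * (1+0.04)^(-5)
= 17161.7667 * 0.821927
= 14105.7212


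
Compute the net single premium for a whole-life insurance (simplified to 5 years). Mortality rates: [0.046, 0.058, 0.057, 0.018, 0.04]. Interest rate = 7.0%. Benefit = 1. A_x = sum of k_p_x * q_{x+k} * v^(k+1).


v = 0.934579
Year 0: k_p_x=1.0, q=0.046, term=0.042991
Year 1: k_p_x=0.954, q=0.058, term=0.048329
Year 2: k_p_x=0.898668, q=0.057, term=0.041814
Year 3: k_p_x=0.847444, q=0.018, term=0.011637
Year 4: k_p_x=0.83219, q=0.04, term=0.023734
A_x = 0.1685


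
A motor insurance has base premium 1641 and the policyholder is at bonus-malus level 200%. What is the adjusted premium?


adjusted = base * BM_level / 100
= 1641 * 200 / 100
= 1641 * 2.0
= 3282.0


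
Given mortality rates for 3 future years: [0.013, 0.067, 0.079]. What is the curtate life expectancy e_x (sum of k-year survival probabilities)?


e_x = sum_{k=1}^{n} k_p_x
k_p_x values:
  1_p_x = 0.987
  2_p_x = 0.920871
  3_p_x = 0.848122
e_x = 2.756


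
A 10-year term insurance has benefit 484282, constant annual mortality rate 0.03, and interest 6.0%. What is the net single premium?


NSP = benefit * sum_{k=0}^{n-1} k_p_x * q * v^(k+1)
With constant q=0.03, v=0.943396
Sum = 0.196075
NSP = 484282 * 0.196075
= 94955.79


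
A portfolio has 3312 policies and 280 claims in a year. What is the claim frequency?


frequency = claims / policies
= 280 / 3312
= 0.0845


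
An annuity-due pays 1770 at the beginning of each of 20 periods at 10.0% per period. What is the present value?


PV_due = PMT * (1-(1+i)^(-n))/i * (1+i)
PV_immediate = 15069.0078
PV_due = 15069.0078 * 1.1
= 16575.9086


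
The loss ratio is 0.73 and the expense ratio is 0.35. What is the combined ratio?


Combined ratio = loss ratio + expense ratio
= 0.73 + 0.35
= 1.08


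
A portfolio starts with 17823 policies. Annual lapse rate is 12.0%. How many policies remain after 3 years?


remaining = initial * (1 - lapse)^years
= 17823 * (1 - 0.12)^3
= 17823 * 0.681472
= 12145.8755


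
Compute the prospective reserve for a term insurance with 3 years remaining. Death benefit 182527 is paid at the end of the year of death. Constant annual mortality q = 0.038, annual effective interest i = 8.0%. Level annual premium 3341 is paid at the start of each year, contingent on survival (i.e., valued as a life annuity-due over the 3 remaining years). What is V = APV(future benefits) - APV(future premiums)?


v = 1/(1+i) = 0.925926
APV(future benefits) per unit = sum_{k=0}^{2} k_p_x * q * v^(k+1) = 0.094443
APV(future benefits) = 182527 * 0.094443 = 17238.3354
Life annuity-due factor ä_{x:3} = sum_{k=0}^{2} k_p_x * v^k = 2.68416
APV(future premiums) = 3341 * 2.68416 = 8967.7779
V = 17238.3354 - 8967.7779
= 8270.5575


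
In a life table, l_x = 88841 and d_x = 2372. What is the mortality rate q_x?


q_x = d_x / l_x
= 2372 / 88841
= 0.0267


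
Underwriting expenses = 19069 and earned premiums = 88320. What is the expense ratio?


Expense ratio = expenses / premiums
= 19069 / 88320
= 0.2159


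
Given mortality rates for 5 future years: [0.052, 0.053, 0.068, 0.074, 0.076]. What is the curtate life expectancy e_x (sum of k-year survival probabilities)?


e_x = sum_{k=1}^{n} k_p_x
k_p_x values:
  1_p_x = 0.948
  2_p_x = 0.897756
  3_p_x = 0.836709
  4_p_x = 0.774792
  5_p_x = 0.715908
e_x = 4.1732


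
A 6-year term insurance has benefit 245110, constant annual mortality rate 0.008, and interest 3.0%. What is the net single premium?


NSP = benefit * sum_{k=0}^{n-1} k_p_x * q * v^(k+1)
With constant q=0.008, v=0.970874
Sum = 0.042509
NSP = 245110 * 0.042509
= 10419.4727


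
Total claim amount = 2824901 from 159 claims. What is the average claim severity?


severity = total / number
= 2824901 / 159
= 17766.673


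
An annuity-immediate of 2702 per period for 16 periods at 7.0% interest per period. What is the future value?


FV = PMT * ((1+i)^n - 1) / i
= 2702 * ((1.07)^16 - 1) / 0.07
= 2702 * (2.952164 - 1) / 0.07
= 75353.5207


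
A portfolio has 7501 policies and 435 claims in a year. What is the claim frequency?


frequency = claims / policies
= 435 / 7501
= 0.058


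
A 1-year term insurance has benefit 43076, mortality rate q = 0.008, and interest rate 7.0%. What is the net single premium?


NSP = benefit * q * v
v = 1/(1+i) = 0.934579
NSP = 43076 * 0.008 * 0.934579
= 322.0636


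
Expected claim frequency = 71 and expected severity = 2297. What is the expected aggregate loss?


E[S] = E[N] * E[X]
= 71 * 2297
= 163087


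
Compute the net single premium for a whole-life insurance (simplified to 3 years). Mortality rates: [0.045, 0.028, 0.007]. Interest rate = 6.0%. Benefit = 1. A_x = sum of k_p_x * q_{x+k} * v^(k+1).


v = 0.943396
Year 0: k_p_x=1.0, q=0.045, term=0.042453
Year 1: k_p_x=0.955, q=0.028, term=0.023799
Year 2: k_p_x=0.92826, q=0.007, term=0.005456
A_x = 0.0717


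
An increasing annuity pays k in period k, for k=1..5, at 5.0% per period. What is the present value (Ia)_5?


(Ia)_n = sum_{k=1}^{n} k * v^k, v = 1/(1+i)
v = 0.952381
Sum computed term by term:
(Ia)_5 = 12.5664


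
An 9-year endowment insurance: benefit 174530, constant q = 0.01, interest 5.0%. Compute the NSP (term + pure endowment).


Term component = 11959.3377
Pure endowment = 9_p_x * v^9 * benefit = 0.913517 * 0.644609 * 174530 = 102773.9737
NSP = 114733.3114


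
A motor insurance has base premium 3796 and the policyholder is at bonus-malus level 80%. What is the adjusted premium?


adjusted = base * BM_level / 100
= 3796 * 80 / 100
= 3796 * 0.8
= 3036.8


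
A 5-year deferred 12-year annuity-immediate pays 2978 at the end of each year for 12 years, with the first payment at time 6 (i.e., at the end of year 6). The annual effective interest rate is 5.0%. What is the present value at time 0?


PV at time 5 of the 12-year annuity-immediate:
a_n = 2978 * (1-(1+0.05)^(-12))/0.05 = 26394.7634
Discount back 5 years to time 0:
PV = 26394.7634 * (1+0.05)^(-5)
= 26394.7634 * 0.783526
= 20680.9878


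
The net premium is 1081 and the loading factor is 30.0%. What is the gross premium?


Gross = net * (1 + loading)
= 1081 * (1 + 0.3)
= 1081 * 1.3
= 1405.3


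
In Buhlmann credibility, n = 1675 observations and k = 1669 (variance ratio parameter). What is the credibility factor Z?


Z = n / (n + k)
= 1675 / (1675 + 1669)
= 1675 / 3344
= 0.5009


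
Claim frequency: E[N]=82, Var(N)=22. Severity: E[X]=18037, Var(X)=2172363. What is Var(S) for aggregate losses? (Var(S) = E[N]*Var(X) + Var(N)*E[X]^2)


Var(S) = E[N]*Var(X) + Var(N)*E[X]^2
= 82*2172363 + 22*18037^2
= 178133766 + 7157334118
= 7.3355e+09


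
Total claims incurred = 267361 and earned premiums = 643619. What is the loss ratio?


Loss ratio = claims / premiums
= 267361 / 643619
= 0.4154


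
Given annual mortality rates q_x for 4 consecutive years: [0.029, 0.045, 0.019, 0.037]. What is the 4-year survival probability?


p_k = 1 - q_k for each year
Survival = product of (1 - q_k)
= 0.971 * 0.955 * 0.981 * 0.963
= 0.876


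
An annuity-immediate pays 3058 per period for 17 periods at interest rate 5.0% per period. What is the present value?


PV = PMT * (1 - (1+i)^(-n)) / i
= 3058 * (1 - (1+0.05)^(-17)) / 0.05
= 3058 * (1 - 0.436297) / 0.05
= 3058 * 11.274066
= 34476.0946


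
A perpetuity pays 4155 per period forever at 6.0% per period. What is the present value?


PV = PMT / i
= 4155 / 0.06
= 69250.0


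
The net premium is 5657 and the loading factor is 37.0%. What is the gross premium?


Gross = net * (1 + loading)
= 5657 * (1 + 0.37)
= 5657 * 1.37
= 7750.09


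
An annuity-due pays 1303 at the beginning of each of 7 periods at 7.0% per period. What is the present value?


PV_due = PMT * (1-(1+i)^(-n))/i * (1+i)
PV_immediate = 7022.2441
PV_due = 7022.2441 * 1.07
= 7513.8012


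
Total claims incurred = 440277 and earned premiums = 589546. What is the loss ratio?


Loss ratio = claims / premiums
= 440277 / 589546
= 0.7468


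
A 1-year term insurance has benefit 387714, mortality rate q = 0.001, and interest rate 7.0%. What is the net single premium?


NSP = benefit * q * v
v = 1/(1+i) = 0.934579
NSP = 387714 * 0.001 * 0.934579
= 362.3495


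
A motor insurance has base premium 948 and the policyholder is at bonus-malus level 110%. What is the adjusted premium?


adjusted = base * BM_level / 100
= 948 * 110 / 100
= 948 * 1.1
= 1042.8


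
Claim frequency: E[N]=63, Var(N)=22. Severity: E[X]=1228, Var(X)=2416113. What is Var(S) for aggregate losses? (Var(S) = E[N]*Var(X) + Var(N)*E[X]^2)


Var(S) = E[N]*Var(X) + Var(N)*E[X]^2
= 63*2416113 + 22*1228^2
= 152215119 + 33175648
= 1.8539e+08


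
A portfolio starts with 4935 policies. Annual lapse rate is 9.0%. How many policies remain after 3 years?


remaining = initial * (1 - lapse)^years
= 4935 * (1 - 0.09)^3
= 4935 * 0.753571
= 3718.8729


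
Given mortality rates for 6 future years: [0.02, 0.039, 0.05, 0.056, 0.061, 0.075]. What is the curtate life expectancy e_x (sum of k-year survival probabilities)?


e_x = sum_{k=1}^{n} k_p_x
k_p_x values:
  1_p_x = 0.98
  2_p_x = 0.94178
  3_p_x = 0.894691
  4_p_x = 0.844588
  5_p_x = 0.793068
  6_p_x = 0.733588
e_x = 5.1877


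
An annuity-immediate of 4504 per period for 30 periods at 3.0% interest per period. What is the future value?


FV = PMT * ((1+i)^n - 1) / i
= 4504 * ((1.03)^30 - 1) / 0.03
= 4504 * (2.427262 - 1) / 0.03
= 214279.6723


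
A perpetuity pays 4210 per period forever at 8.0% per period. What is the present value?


PV = PMT / i
= 4210 / 0.08
= 52625.0


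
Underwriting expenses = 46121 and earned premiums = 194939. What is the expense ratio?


Expense ratio = expenses / premiums
= 46121 / 194939
= 0.2366


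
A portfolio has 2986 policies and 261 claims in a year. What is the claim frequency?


frequency = claims / policies
= 261 / 2986
= 0.0874


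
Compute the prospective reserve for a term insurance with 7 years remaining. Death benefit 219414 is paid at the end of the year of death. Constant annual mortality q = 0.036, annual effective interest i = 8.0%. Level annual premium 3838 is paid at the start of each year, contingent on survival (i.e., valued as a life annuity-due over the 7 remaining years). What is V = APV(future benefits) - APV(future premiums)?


v = 1/(1+i) = 0.925926
APV(future benefits) per unit = sum_{k=0}^{6} k_p_x * q * v^(k+1) = 0.170251
APV(future benefits) = 219414 * 0.170251 = 37355.562
Life annuity-due factor ä_{x:7} = sum_{k=0}^{6} k_p_x * v^k = 5.107545
APV(future premiums) = 3838 * 5.107545 = 19602.7574
V = 37355.562 - 19602.7574
= 17752.8046


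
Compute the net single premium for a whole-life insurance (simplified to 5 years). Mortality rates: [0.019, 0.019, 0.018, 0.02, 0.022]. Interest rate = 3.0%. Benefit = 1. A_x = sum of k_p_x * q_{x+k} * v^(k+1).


v = 0.970874
Year 0: k_p_x=1.0, q=0.019, term=0.018447
Year 1: k_p_x=0.981, q=0.019, term=0.017569
Year 2: k_p_x=0.962361, q=0.018, term=0.015853
Year 3: k_p_x=0.945039, q=0.02, term=0.016793
Year 4: k_p_x=0.926138, q=0.022, term=0.017576
A_x = 0.0862


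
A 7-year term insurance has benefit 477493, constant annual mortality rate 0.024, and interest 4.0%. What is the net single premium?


NSP = benefit * sum_{k=0}^{n-1} k_p_x * q * v^(k+1)
With constant q=0.024, v=0.961538
Sum = 0.134593
NSP = 477493 * 0.134593
= 64267.3456


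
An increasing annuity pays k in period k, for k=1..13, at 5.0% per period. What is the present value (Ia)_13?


(Ia)_n = sum_{k=1}^{n} k * v^k, v = 1/(1+i)
v = 0.952381
Sum computed term by term:
(Ia)_13 = 59.3815


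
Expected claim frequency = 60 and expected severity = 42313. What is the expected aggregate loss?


E[S] = E[N] * E[X]
= 60 * 42313
= 2.5388e+06


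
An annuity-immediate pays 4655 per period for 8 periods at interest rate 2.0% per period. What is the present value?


PV = PMT * (1 - (1+i)^(-n)) / i
= 4655 * (1 - (1+0.02)^(-8)) / 0.02
= 4655 * (1 - 0.85349) / 0.02
= 4655 * 7.325481
= 34100.1161


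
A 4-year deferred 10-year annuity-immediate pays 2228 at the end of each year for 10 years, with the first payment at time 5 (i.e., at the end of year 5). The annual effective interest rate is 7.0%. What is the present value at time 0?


PV at time 4 of the 10-year annuity-immediate:
a_n = 2228 * (1-(1+0.07)^(-10))/0.07 = 15648.5397
Discount back 4 years to time 0:
PV = 15648.5397 * (1+0.07)^(-4)
= 15648.5397 * 0.762895
= 11938.196


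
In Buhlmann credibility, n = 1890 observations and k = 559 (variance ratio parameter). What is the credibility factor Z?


Z = n / (n + k)
= 1890 / (1890 + 559)
= 1890 / 2449
= 0.7717


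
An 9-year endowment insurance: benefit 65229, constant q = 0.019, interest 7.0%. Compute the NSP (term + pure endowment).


Term component = 7551.8891
Pure endowment = 9_p_x * v^9 * benefit = 0.841436 * 0.543934 * 65229 = 29854.3615
NSP = 37406.2506


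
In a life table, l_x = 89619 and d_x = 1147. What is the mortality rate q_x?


q_x = d_x / l_x
= 1147 / 89619
= 0.0128


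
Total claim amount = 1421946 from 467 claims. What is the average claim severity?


severity = total / number
= 1421946 / 467
= 3044.8522


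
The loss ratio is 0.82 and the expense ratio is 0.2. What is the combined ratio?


Combined ratio = loss ratio + expense ratio
= 0.82 + 0.2
= 1.02


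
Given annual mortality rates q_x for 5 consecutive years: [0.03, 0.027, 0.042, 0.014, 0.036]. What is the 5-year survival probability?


p_k = 1 - q_k for each year
Survival = product of (1 - q_k)
= 0.97 * 0.973 * 0.958 * 0.986 * 0.964
= 0.8594


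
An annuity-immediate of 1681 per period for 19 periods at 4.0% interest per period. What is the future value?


FV = PMT * ((1+i)^n - 1) / i
= 1681 * ((1.04)^19 - 1) / 0.04
= 1681 * (2.106849 - 1) / 0.04
= 46515.3366


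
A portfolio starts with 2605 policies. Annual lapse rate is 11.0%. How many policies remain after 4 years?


remaining = initial * (1 - lapse)^years
= 2605 * (1 - 0.11)^4
= 2605 * 0.627422
= 1634.4354


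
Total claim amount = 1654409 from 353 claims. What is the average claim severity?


severity = total / number
= 1654409 / 353
= 4686.711


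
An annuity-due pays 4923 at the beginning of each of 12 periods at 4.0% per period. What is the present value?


PV_due = PMT * (1-(1+i)^(-n))/i * (1+i)
PV_immediate = 46202.7181
PV_due = 46202.7181 * 1.04
= 48050.8268


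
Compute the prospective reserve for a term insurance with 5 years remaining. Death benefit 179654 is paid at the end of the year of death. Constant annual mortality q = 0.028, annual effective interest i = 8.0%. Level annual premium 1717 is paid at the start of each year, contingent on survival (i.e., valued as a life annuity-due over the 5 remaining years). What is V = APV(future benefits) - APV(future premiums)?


v = 1/(1+i) = 0.925926
APV(future benefits) per unit = sum_{k=0}^{4} k_p_x * q * v^(k+1) = 0.106169
APV(future benefits) = 179654 * 0.106169 = 19073.7321
Life annuity-due factor ä_{x:5} = sum_{k=0}^{4} k_p_x * v^k = 4.0951
APV(future premiums) = 1717 * 4.0951 = 7031.2867
V = 19073.7321 - 7031.2867
= 12042.4454


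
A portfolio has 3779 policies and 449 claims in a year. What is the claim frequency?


frequency = claims / policies
= 449 / 3779
= 0.1188


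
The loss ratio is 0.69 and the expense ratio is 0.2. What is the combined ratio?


Combined ratio = loss ratio + expense ratio
= 0.69 + 0.2
= 0.89


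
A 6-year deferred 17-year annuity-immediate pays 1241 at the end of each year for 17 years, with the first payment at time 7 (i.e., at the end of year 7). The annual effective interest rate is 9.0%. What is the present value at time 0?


PV at time 6 of the 17-year annuity-immediate:
a_n = 1241 * (1-(1+0.09)^(-17))/0.09 = 10602.6465
Discount back 6 years to time 0:
PV = 10602.6465 * (1+0.09)^(-6)
= 10602.6465 * 0.596267
= 6322.0117


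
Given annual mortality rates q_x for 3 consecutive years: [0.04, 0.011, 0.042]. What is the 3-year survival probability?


p_k = 1 - q_k for each year
Survival = product of (1 - q_k)
= 0.96 * 0.989 * 0.958
= 0.9096


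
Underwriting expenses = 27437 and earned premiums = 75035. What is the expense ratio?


Expense ratio = expenses / premiums
= 27437 / 75035
= 0.3657


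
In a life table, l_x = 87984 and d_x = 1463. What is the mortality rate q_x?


q_x = d_x / l_x
= 1463 / 87984
= 0.0166


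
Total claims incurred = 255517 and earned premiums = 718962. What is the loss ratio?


Loss ratio = claims / premiums
= 255517 / 718962
= 0.3554


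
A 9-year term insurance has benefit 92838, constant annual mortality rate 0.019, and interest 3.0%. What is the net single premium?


NSP = benefit * sum_{k=0}^{n-1} k_p_x * q * v^(k+1)
With constant q=0.019, v=0.970874
Sum = 0.137695
NSP = 92838 * 0.137695
= 12783.3733


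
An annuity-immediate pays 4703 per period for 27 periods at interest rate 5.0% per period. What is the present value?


PV = PMT * (1 - (1+i)^(-n)) / i
= 4703 * (1 - (1+0.05)^(-27)) / 0.05
= 4703 * (1 - 0.267848) / 0.05
= 4703 * 14.643034
= 68866.1871


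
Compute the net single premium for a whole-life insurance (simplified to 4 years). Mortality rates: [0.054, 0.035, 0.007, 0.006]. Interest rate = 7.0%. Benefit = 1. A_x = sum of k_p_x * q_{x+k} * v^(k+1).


v = 0.934579
Year 0: k_p_x=1.0, q=0.054, term=0.050467
Year 1: k_p_x=0.946, q=0.035, term=0.02892
Year 2: k_p_x=0.91289, q=0.007, term=0.005216
Year 3: k_p_x=0.9065, q=0.006, term=0.004149
A_x = 0.0888


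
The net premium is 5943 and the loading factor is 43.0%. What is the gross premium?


Gross = net * (1 + loading)
= 5943 * (1 + 0.43)
= 5943 * 1.43
= 8498.49


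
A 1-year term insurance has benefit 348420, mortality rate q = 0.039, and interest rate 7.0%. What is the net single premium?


NSP = benefit * q * v
v = 1/(1+i) = 0.934579
NSP = 348420 * 0.039 * 0.934579
= 12699.4206


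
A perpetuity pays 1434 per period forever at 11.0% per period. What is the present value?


PV = PMT / i
= 1434 / 0.11
= 13036.3636


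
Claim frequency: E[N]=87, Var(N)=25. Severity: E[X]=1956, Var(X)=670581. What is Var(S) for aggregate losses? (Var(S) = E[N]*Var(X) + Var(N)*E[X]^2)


Var(S) = E[N]*Var(X) + Var(N)*E[X]^2
= 87*670581 + 25*1956^2
= 58340547 + 95648400
= 1.5399e+08


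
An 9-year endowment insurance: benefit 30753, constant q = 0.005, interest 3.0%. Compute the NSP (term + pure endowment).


Term component = 1174.7217
Pure endowment = 9_p_x * v^9 * benefit = 0.95589 * 0.766417 * 30753 = 22529.9482
NSP = 23704.6699


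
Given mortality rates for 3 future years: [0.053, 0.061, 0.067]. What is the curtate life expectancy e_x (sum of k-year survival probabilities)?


e_x = sum_{k=1}^{n} k_p_x
k_p_x values:
  1_p_x = 0.947
  2_p_x = 0.889233
  3_p_x = 0.829654
e_x = 2.6659


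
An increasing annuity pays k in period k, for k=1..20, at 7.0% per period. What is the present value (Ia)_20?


(Ia)_n = sum_{k=1}^{n} k * v^k, v = 1/(1+i)
v = 0.934579
Sum computed term by term:
(Ia)_20 = 88.1031


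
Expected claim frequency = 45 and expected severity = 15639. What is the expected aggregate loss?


E[S] = E[N] * E[X]
= 45 * 15639
= 703755


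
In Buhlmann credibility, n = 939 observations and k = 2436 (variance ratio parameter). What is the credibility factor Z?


Z = n / (n + k)
= 939 / (939 + 2436)
= 939 / 3375
= 0.2782


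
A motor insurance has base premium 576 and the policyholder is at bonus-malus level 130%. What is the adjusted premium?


adjusted = base * BM_level / 100
= 576 * 130 / 100
= 576 * 1.3
= 748.8


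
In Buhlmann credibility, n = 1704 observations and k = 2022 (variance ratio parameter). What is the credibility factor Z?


Z = n / (n + k)
= 1704 / (1704 + 2022)
= 1704 / 3726
= 0.4573


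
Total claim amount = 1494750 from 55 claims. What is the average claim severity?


severity = total / number
= 1494750 / 55
= 27177.2727


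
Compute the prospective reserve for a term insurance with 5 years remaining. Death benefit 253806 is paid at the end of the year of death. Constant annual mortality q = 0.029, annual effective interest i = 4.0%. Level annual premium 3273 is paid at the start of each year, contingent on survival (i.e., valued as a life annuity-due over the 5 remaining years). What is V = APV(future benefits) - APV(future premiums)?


v = 1/(1+i) = 0.961538
APV(future benefits) per unit = sum_{k=0}^{4} k_p_x * q * v^(k+1) = 0.12211
APV(future benefits) = 253806 * 0.12211 = 30992.2401
Life annuity-due factor ä_{x:5} = sum_{k=0}^{4} k_p_x * v^k = 4.379116
APV(future premiums) = 3273 * 4.379116 = 14332.8458
V = 30992.2401 - 14332.8458
= 16659.3942


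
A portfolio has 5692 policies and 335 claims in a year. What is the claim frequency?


frequency = claims / policies
= 335 / 5692
= 0.0589


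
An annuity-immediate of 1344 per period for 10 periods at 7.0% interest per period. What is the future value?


FV = PMT * ((1+i)^n - 1) / i
= 1344 * ((1.07)^10 - 1) / 0.07
= 1344 * (1.967151 - 1) / 0.07
= 18569.3061


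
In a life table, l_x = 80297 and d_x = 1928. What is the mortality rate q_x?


q_x = d_x / l_x
= 1928 / 80297
= 0.024


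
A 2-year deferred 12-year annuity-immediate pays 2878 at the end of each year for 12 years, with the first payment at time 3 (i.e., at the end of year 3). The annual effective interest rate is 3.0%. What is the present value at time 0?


PV at time 2 of the 12-year annuity-immediate:
a_n = 2878 * (1-(1+0.03)^(-12))/0.03 = 28647.6235
Discount back 2 years to time 0:
PV = 28647.6235 * (1+0.03)^(-2)
= 28647.6235 * 0.942596
= 27003.1327


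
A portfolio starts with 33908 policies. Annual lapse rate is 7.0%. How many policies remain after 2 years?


remaining = initial * (1 - lapse)^years
= 33908 * (1 - 0.07)^2
= 33908 * 0.8649
= 29327.0292


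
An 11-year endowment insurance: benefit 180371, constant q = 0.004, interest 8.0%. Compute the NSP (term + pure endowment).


Term component = 5064.2599
Pure endowment = 11_p_x * v^11 * benefit = 0.95687 * 0.428883 * 180371 = 74021.5416
NSP = 79085.8015
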